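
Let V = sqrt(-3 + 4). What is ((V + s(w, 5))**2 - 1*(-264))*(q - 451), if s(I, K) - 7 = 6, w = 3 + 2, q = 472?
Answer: 9660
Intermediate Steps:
w = 5
s(I, K) = 13 (s(I, K) = 7 + 6 = 13)
V = 1 (V = sqrt(1) = 1)
((V + s(w, 5))**2 - 1*(-264))*(q - 451) = ((1 + 13)**2 - 1*(-264))*(472 - 451) = (14**2 + 264)*21 = (196 + 264)*21 = 460*21 = 9660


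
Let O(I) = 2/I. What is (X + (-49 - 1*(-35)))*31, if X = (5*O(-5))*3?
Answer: -620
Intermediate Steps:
X = -6 (X = (5*(2/(-5)))*3 = (5*(2*(-⅕)))*3 = (5*(-⅖))*3 = -2*3 = -6)
(X + (-49 - 1*(-35)))*31 = (-6 + (-49 - 1*(-35)))*31 = (-6 + (-49 + 35))*31 = (-6 - 14)*31 = -20*31 = -620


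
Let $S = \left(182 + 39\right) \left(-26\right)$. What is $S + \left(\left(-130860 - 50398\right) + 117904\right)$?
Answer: $-69100$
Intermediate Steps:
$S = -5746$ ($S = 221 \left(-26\right) = -5746$)
$S + \left(\left(-130860 - 50398\right) + 117904\right) = -5746 + \left(\left(-130860 - 50398\right) + 117904\right) = -5746 + \left(-181258 + 117904\right) = -5746 - 63354 = -69100$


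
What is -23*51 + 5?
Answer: -1168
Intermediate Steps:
-23*51 + 5 = -1173 + 5 = -1168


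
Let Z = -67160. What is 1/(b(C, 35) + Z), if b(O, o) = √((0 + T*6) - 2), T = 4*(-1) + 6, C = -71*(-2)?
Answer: -6716/451046559 - √10/4510465590 ≈ -1.4891e-5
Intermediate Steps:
C = 142
T = 2 (T = -4 + 6 = 2)
b(O, o) = √10 (b(O, o) = √((0 + 2*6) - 2) = √((0 + 12) - 2) = √(12 - 2) = √10)
1/(b(C, 35) + Z) = 1/(√10 - 67160) = 1/(-67160 + √10)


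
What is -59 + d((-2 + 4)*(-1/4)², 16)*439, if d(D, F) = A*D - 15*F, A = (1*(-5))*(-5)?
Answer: -832377/8 ≈ -1.0405e+5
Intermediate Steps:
A = 25 (A = -5*(-5) = 25)
d(D, F) = -15*F + 25*D (d(D, F) = 25*D - 15*F = -15*F + 25*D)
-59 + d((-2 + 4)*(-1/4)², 16)*439 = -59 + (-15*16 + 25*((-2 + 4)*(-1/4)²))*439 = -59 + (-240 + 25*(2*(-1*¼)²))*439 = -59 + (-240 + 25*(2*(-¼)²))*439 = -59 + (-240 + 25*(2*(1/16)))*439 = -59 + (-240 + 25*(⅛))*439 = -59 + (-240 + 25/8)*439 = -59 - 1895/8*439 = -59 - 831905/8 = -832377/8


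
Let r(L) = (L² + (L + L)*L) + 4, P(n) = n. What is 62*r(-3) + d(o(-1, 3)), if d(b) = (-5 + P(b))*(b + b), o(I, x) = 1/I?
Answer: 1934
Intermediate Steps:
d(b) = 2*b*(-5 + b) (d(b) = (-5 + b)*(b + b) = (-5 + b)*(2*b) = 2*b*(-5 + b))
r(L) = 4 + 3*L² (r(L) = (L² + (2*L)*L) + 4 = (L² + 2*L²) + 4 = 3*L² + 4 = 4 + 3*L²)
62*r(-3) + d(o(-1, 3)) = 62*(4 + 3*(-3)²) + 2*(-5 + 1/(-1))/(-1) = 62*(4 + 3*9) + 2*(-1)*(-5 - 1) = 62*(4 + 27) + 2*(-1)*(-6) = 62*31 + 12 = 1922 + 12 = 1934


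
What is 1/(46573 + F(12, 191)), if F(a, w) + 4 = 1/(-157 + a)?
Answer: 145/6752504 ≈ 2.1474e-5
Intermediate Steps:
F(a, w) = -4 + 1/(-157 + a)
1/(46573 + F(12, 191)) = 1/(46573 + (629 - 4*12)/(-157 + 12)) = 1/(46573 + (629 - 48)/(-145)) = 1/(46573 - 1/145*581) = 1/(46573 - 581/145) = 1/(6752504/145) = 145/6752504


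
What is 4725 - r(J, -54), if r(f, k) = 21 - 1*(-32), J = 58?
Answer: 4672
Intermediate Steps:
r(f, k) = 53 (r(f, k) = 21 + 32 = 53)
4725 - r(J, -54) = 4725 - 1*53 = 4725 - 53 = 4672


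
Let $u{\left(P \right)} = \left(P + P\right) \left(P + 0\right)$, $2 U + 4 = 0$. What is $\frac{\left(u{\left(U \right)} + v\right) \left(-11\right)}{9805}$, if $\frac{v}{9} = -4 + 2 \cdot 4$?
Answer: $- \frac{484}{9805} \approx -0.049363$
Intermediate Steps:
$v = 36$ ($v = 9 \left(-4 + 2 \cdot 4\right) = 9 \left(-4 + 8\right) = 9 \cdot 4 = 36$)
$U = -2$ ($U = -2 + \frac{1}{2} \cdot 0 = -2 + 0 = -2$)
$u{\left(P \right)} = 2 P^{2}$ ($u{\left(P \right)} = 2 P P = 2 P^{2}$)
$\frac{\left(u{\left(U \right)} + v\right) \left(-11\right)}{9805} = \frac{\left(2 \left(-2\right)^{2} + 36\right) \left(-11\right)}{9805} = \left(2 \cdot 4 + 36\right) \left(-11\right) \frac{1}{9805} = \left(8 + 36\right) \left(-11\right) \frac{1}{9805} = 44 \left(-11\right) \frac{1}{9805} = \left(-484\right) \frac{1}{9805} = - \frac{484}{9805}$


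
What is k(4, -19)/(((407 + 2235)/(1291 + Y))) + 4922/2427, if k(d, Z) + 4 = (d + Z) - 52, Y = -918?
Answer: -51270317/6412134 ≈ -7.9958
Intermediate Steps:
k(d, Z) = -56 + Z + d (k(d, Z) = -4 + ((d + Z) - 52) = -4 + ((Z + d) - 52) = -4 + (-52 + Z + d) = -56 + Z + d)
k(4, -19)/(((407 + 2235)/(1291 + Y))) + 4922/2427 = (-56 - 19 + 4)/(((407 + 2235)/(1291 - 918))) + 4922/2427 = -71/(2642/373) + 4922*(1/2427) = -71/(2642*(1/373)) + 4922/2427 = -71/2642/373 + 4922/2427 = -71*373/2642 + 4922/2427 = -26483/2642 + 4922/2427 = -51270317/6412134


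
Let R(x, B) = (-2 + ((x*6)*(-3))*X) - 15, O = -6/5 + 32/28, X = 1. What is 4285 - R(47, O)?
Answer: 5148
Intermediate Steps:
O = -2/35 (O = -6*1/5 + 32*(1/28) = -6/5 + 8/7 = -2/35 ≈ -0.057143)
R(x, B) = -17 - 18*x (R(x, B) = (-2 + ((x*6)*(-3))*1) - 15 = (-2 + ((6*x)*(-3))*1) - 15 = (-2 - 18*x*1) - 15 = (-2 - 18*x) - 15 = -17 - 18*x)
4285 - R(47, O) = 4285 - (-17 - 18*47) = 4285 - (-17 - 846) = 4285 - 1*(-863) = 4285 + 863 = 5148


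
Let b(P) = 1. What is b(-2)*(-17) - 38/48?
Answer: -427/24 ≈ -17.792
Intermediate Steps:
b(-2)*(-17) - 38/48 = 1*(-17) - 38/48 = -17 - 38*1/48 = -17 - 19/24 = -427/24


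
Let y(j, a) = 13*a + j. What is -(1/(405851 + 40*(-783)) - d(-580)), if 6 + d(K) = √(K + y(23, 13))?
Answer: -2247187/374531 + 2*I*√97 ≈ -6.0 + 19.698*I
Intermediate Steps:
y(j, a) = j + 13*a
d(K) = -6 + √(192 + K) (d(K) = -6 + √(K + (23 + 13*13)) = -6 + √(K + (23 + 169)) = -6 + √(K + 192) = -6 + √(192 + K))
-(1/(405851 + 40*(-783)) - d(-580)) = -(1/(405851 + 40*(-783)) - (-6 + √(192 - 580))) = -(1/(405851 - 31320) - (-6 + √(-388))) = -(1/374531 - (-6 + 2*I*√97)) = -(1/374531 + (6 - 2*I*√97)) = -(2247187/374531 - 2*I*√97) = -2247187/374531 + 2*I*√97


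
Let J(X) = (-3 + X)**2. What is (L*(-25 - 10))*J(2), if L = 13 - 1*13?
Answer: 0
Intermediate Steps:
L = 0 (L = 13 - 13 = 0)
(L*(-25 - 10))*J(2) = (0*(-25 - 10))*(-3 + 2)**2 = (0*(-35))*(-1)**2 = 0*1 = 0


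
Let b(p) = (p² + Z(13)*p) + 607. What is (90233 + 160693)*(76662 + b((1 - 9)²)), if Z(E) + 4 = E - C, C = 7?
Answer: 20448712518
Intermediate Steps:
Z(E) = -11 + E (Z(E) = -4 + (E - 1*7) = -4 + (E - 7) = -4 + (-7 + E) = -11 + E)
b(p) = 607 + p² + 2*p (b(p) = (p² + (-11 + 13)*p) + 607 = (p² + 2*p) + 607 = 607 + p² + 2*p)
(90233 + 160693)*(76662 + b((1 - 9)²)) = (90233 + 160693)*(76662 + (607 + ((1 - 9)²)² + 2*(1 - 9)²)) = 250926*(76662 + (607 + ((-8)²)² + 2*(-8)²)) = 250926*(76662 + (607 + 64² + 2*64)) = 250926*(76662 + (607 + 4096 + 128)) = 250926*(76662 + 4831) = 250926*81493 = 20448712518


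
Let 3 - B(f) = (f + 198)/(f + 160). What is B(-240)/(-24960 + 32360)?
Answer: 99/296000 ≈ 0.00033446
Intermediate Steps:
B(f) = 3 - (198 + f)/(160 + f) (B(f) = 3 - (f + 198)/(f + 160) = 3 - (198 + f)/(160 + f))
B(-240)/(-24960 + 32360) = (2*(141 - 240)/(160 - 240))/(-24960 + 32360) = (2*(-99)/(-80))/7400 = (2*(-1/80)*(-99))*(1/7400) = (99/40)*(1/7400) = 99/296000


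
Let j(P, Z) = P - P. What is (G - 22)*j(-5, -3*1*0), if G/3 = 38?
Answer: 0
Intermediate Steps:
j(P, Z) = 0
G = 114 (G = 3*38 = 114)
(G - 22)*j(-5, -3*1*0) = (114 - 22)*0 = 92*0 = 0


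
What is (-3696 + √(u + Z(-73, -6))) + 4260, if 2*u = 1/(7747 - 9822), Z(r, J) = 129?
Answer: 564 + √88867934/830 ≈ 575.36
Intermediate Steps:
u = -1/4150 (u = 1/(2*(7747 - 9822)) = (½)/(-2075) = (½)*(-1/2075) = -1/4150 ≈ -0.00024096)
(-3696 + √(u + Z(-73, -6))) + 4260 = (-3696 + √(-1/4150 + 129)) + 4260 = (-3696 + √(535349/4150)) + 4260 = (-3696 + √88867934/830) + 4260 = 564 + √88867934/830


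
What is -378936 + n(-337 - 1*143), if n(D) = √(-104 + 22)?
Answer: -378936 + I*√82 ≈ -3.7894e+5 + 9.0554*I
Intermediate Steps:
n(D) = I*√82 (n(D) = √(-82) = I*√82)
-378936 + n(-337 - 1*143) = -378936 + I*√82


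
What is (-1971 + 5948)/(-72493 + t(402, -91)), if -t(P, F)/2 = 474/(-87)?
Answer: -115333/2101981 ≈ -0.054869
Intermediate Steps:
t(P, F) = 316/29 (t(P, F) = -948/(-87) = -948*(-1)/87 = -2*(-158/29) = 316/29)
(-1971 + 5948)/(-72493 + t(402, -91)) = (-1971 + 5948)/(-72493 + 316/29) = 3977/(-2101981/29) = 3977*(-29/2101981) = -115333/2101981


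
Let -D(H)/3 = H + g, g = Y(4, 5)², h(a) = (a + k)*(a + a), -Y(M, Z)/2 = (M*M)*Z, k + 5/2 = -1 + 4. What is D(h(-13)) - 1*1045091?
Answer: -1122866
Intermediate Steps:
k = ½ (k = -5/2 + (-1 + 4) = -5/2 + 3 = ½ ≈ 0.50000)
Y(M, Z) = -2*Z*M² (Y(M, Z) = -2*M*M*Z = -2*M²*Z = -2*Z*M²)
h(a) = 2*a*(½ + a) (h(a) = (a + ½)*(a + a) = (½ + a)*(2*a) = 2*a*(½ + a))
g = 25600 (g = (-2*5*4²)² = (-2*5*16)² = (-160)² = 25600)
D(H) = -76800 - 3*H (D(H) = -3*(H + 25600) = -3*(25600 + H) = -76800 - 3*H)
D(h(-13)) - 1*1045091 = (-76800 - (-39)*(1 + 2*(-13))) - 1*1045091 = (-76800 - (-39)*(1 - 26)) - 1045091 = (-76800 - (-39)*(-25)) - 1045091 = (-76800 - 3*325) - 1045091 = (-76800 - 975) - 1045091 = -77775 - 1045091 = -1122866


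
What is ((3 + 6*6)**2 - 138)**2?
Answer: 1912689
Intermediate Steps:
((3 + 6*6)**2 - 138)**2 = ((3 + 36)**2 - 138)**2 = (39**2 - 138)**2 = (1521 - 138)**2 = 1383**2 = 1912689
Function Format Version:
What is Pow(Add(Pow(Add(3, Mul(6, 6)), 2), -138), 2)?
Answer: 1912689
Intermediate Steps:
Pow(Add(Pow(Add(3, Mul(6, 6)), 2), -138), 2) = Pow(Add(Pow(Add(3, 36), 2), -138), 2) = Pow(Add(Pow(39, 2), -138), 2) = Pow(Add(1521, -138), 2) = Pow(1383, 2) = 1912689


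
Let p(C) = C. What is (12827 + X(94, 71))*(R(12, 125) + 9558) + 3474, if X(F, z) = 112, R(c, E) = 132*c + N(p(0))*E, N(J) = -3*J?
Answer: 144169812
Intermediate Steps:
R(c, E) = 132*c (R(c, E) = 132*c + (-3*0)*E = 132*c + 0*E = 132*c + 0 = 132*c)
(12827 + X(94, 71))*(R(12, 125) + 9558) + 3474 = (12827 + 112)*(132*12 + 9558) + 3474 = 12939*(1584 + 9558) + 3474 = 12939*11142 + 3474 = 144166338 + 3474 = 144169812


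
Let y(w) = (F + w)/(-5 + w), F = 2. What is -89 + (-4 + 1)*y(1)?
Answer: -347/4 ≈ -86.750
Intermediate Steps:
y(w) = (2 + w)/(-5 + w)
-89 + (-4 + 1)*y(1) = -89 + (-4 + 1)*((2 + 1)/(-5 + 1)) = -89 - 3*3/(-4) = -89 - (-3)*3/4 = -89 - 3*(-¾) = -89 + 9/4 = -347/4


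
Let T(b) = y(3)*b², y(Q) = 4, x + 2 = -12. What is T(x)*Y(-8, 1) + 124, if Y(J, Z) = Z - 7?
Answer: -4580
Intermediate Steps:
Y(J, Z) = -7 + Z
x = -14 (x = -2 - 12 = -14)
T(b) = 4*b²
T(x)*Y(-8, 1) + 124 = (4*(-14)²)*(-7 + 1) + 124 = (4*196)*(-6) + 124 = 784*(-6) + 124 = -4704 + 124 = -4580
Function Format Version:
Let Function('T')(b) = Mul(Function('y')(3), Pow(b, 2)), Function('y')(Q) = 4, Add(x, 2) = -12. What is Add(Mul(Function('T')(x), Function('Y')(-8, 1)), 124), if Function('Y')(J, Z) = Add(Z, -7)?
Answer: -4580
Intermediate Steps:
Function('Y')(J, Z) = Add(-7, Z)
x = -14 (x = Add(-2, -12) = -14)
Function('T')(b) = Mul(4, Pow(b, 2))
Add(Mul(Function('T')(x), Function('Y')(-8, 1)), 124) = Add(Mul(Mul(4, Pow(-14, 2)), Add(-7, 1)), 124) = Add(Mul(Mul(4, 196), -6), 124) = Add(Mul(784, -6), 124) = Add(-4704, 124) = -4580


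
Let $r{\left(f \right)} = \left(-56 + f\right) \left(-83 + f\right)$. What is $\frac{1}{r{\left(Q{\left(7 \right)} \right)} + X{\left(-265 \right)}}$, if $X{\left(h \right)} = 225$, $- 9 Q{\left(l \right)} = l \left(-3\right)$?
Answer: $\frac{9}{40987} \approx 0.00021958$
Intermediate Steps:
$Q{\left(l \right)} = \frac{l}{3}$ ($Q{\left(l \right)} = - \frac{l \left(-3\right)}{9} = - \frac{\left(-3\right) l}{9} = \frac{l}{3}$)
$r{\left(f \right)} = \left(-83 + f\right) \left(-56 + f\right)$
$\frac{1}{r{\left(Q{\left(7 \right)} \right)} + X{\left(-265 \right)}} = \frac{1}{\left(4648 + \left(\frac{1}{3} \cdot 7\right)^{2} - 139 \cdot \frac{1}{3} \cdot 7\right) + 225} = \frac{1}{\left(4648 + \left(\frac{7}{3}\right)^{2} - \frac{973}{3}\right) + 225} = \frac{1}{\left(4648 + \frac{49}{9} - \frac{973}{3}\right) + 225} = \frac{1}{\frac{38962}{9} + 225} = \frac{1}{\frac{40987}{9}} = \frac{9}{40987}$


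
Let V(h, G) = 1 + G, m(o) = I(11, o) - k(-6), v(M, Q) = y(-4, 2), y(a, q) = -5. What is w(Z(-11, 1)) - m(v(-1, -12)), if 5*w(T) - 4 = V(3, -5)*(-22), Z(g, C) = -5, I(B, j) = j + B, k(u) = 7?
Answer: 97/5 ≈ 19.400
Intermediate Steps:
v(M, Q) = -5
I(B, j) = B + j
m(o) = 4 + o (m(o) = (11 + o) - 1*7 = (11 + o) - 7 = 4 + o)
w(T) = 92/5 (w(T) = ⅘ + ((1 - 5)*(-22))/5 = ⅘ + (-4*(-22))/5 = ⅘ + (⅕)*88 = ⅘ + 88/5 = 92/5)
w(Z(-11, 1)) - m(v(-1, -12)) = 92/5 - (4 - 5) = 92/5 - 1*(-1) = 92/5 + 1 = 97/5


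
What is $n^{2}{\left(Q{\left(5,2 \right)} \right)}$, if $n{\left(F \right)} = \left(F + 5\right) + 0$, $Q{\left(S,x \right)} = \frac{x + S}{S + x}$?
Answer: $36$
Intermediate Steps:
$Q{\left(S,x \right)} = 1$ ($Q{\left(S,x \right)} = \frac{S + x}{S + x} = 1$)
$n{\left(F \right)} = 5 + F$ ($n{\left(F \right)} = \left(5 + F\right) + 0 = 5 + F$)
$n^{2}{\left(Q{\left(5,2 \right)} \right)} = \left(5 + 1\right)^{2} = 6^{2} = 36$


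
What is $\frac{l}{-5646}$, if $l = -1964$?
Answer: $\frac{982}{2823} \approx 0.34786$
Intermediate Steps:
$\frac{l}{-5646} = - \frac{1964}{-5646} = \left(-1964\right) \left(- \frac{1}{5646}\right) = \frac{982}{2823}$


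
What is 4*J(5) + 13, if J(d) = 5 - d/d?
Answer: 29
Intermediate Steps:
J(d) = 4 (J(d) = 5 - 1*1 = 5 - 1 = 4)
4*J(5) + 13 = 4*4 + 13 = 16 + 13 = 29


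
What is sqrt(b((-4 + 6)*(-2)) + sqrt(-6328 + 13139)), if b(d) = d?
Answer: sqrt(-4 + 7*sqrt(139)) ≈ 8.8616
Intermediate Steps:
sqrt(b((-4 + 6)*(-2)) + sqrt(-6328 + 13139)) = sqrt((-4 + 6)*(-2) + sqrt(-6328 + 13139)) = sqrt(2*(-2) + sqrt(6811)) = sqrt(-4 + 7*sqrt(139))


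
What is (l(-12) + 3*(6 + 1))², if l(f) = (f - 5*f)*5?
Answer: 68121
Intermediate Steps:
l(f) = -20*f (l(f) = -4*f*5 = -20*f)
(l(-12) + 3*(6 + 1))² = (-20*(-12) + 3*(6 + 1))² = (240 + 3*7)² = (240 + 21)² = 261² = 68121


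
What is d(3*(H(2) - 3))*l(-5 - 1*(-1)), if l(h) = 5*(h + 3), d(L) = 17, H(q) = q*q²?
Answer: -85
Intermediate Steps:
H(q) = q³
l(h) = 15 + 5*h (l(h) = 5*(3 + h) = 15 + 5*h)
d(3*(H(2) - 3))*l(-5 - 1*(-1)) = 17*(15 + 5*(-5 - 1*(-1))) = 17*(15 + 5*(-5 + 1)) = 17*(15 + 5*(-4)) = 17*(15 - 20) = 17*(-5) = -85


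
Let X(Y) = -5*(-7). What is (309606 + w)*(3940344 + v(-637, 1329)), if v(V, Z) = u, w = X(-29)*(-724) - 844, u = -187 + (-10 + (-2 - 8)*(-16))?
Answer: 1116769690554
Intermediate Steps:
X(Y) = 35
u = -37 (u = -187 + (-10 - 10*(-16)) = -187 + (-10 + 160) = -187 + 150 = -37)
w = -26184 (w = 35*(-724) - 844 = -25340 - 844 = -26184)
v(V, Z) = -37
(309606 + w)*(3940344 + v(-637, 1329)) = (309606 - 26184)*(3940344 - 37) = 283422*3940307 = 1116769690554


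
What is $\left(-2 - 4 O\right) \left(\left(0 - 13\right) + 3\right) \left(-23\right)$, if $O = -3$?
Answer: $2300$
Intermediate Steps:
$\left(-2 - 4 O\right) \left(\left(0 - 13\right) + 3\right) \left(-23\right) = \left(-2 - -12\right) \left(\left(0 - 13\right) + 3\right) \left(-23\right) = \left(-2 + 12\right) \left(-13 + 3\right) \left(-23\right) = 10 \left(-10\right) \left(-23\right) = \left(-100\right) \left(-23\right) = 2300$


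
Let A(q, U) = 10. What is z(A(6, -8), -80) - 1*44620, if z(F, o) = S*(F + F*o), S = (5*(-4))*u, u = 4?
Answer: 18580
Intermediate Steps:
S = -80 (S = (5*(-4))*4 = -20*4 = -80)
z(F, o) = -80*F - 80*F*o (z(F, o) = -80*(F + F*o) = -80*F - 80*F*o)
z(A(6, -8), -80) - 1*44620 = -80*10*(1 - 80) - 1*44620 = -80*10*(-79) - 44620 = 63200 - 44620 = 18580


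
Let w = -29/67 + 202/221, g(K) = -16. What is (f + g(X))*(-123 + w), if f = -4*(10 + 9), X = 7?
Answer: 166900512/14807 ≈ 11272.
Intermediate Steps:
f = -76 (f = -4*19 = -76)
w = 7125/14807 (w = -29*1/67 + 202*(1/221) = -29/67 + 202/221 = 7125/14807 ≈ 0.48119)
(f + g(X))*(-123 + w) = (-76 - 16)*(-123 + 7125/14807) = -92*(-1814136/14807) = 166900512/14807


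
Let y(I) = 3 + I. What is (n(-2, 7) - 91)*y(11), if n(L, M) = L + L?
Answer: -1330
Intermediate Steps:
n(L, M) = 2*L
(n(-2, 7) - 91)*y(11) = (2*(-2) - 91)*(3 + 11) = (-4 - 91)*14 = -95*14 = -1330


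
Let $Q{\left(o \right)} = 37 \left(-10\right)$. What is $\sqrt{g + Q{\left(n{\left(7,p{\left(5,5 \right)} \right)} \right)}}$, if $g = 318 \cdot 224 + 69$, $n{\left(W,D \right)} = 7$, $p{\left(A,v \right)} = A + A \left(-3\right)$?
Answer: $\sqrt{70931} \approx 266.33$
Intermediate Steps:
$p{\left(A,v \right)} = - 2 A$ ($p{\left(A,v \right)} = A - 3 A = - 2 A$)
$Q{\left(o \right)} = -370$
$g = 71301$ ($g = 71232 + 69 = 71301$)
$\sqrt{g + Q{\left(n{\left(7,p{\left(5,5 \right)} \right)} \right)}} = \sqrt{71301 - 370} = \sqrt{70931}$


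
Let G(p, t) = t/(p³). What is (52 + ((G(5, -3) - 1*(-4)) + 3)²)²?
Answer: 2473964077456/244140625 ≈ 10133.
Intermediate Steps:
G(p, t) = t/p³
(52 + ((G(5, -3) - 1*(-4)) + 3)²)² = (52 + ((-3/5³ - 1*(-4)) + 3)²)² = (52 + ((-3*1/125 + 4) + 3)²)² = (52 + ((-3/125 + 4) + 3)²)² = (52 + (497/125 + 3)²)² = (52 + (872/125)²)² = (52 + 760384/15625)² = (1572884/15625)² = 2473964077456/244140625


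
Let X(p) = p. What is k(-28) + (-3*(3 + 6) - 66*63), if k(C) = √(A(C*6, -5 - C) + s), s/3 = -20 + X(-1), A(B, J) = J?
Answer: -4185 + 2*I*√10 ≈ -4185.0 + 6.3246*I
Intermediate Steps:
s = -63 (s = 3*(-20 - 1) = 3*(-21) = -63)
k(C) = √(-68 - C) (k(C) = √((-5 - C) - 63) = √(-68 - C))
k(-28) + (-3*(3 + 6) - 66*63) = √(-68 - 1*(-28)) + (-3*(3 + 6) - 66*63) = √(-68 + 28) + (-3*9 - 4158) = √(-40) + (-27 - 4158) = 2*I*√10 - 4185 = -4185 + 2*I*√10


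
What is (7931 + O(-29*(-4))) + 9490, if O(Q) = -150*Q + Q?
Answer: 137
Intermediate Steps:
O(Q) = -149*Q
(7931 + O(-29*(-4))) + 9490 = (7931 - (-4321)*(-4)) + 9490 = (7931 - 149*116) + 9490 = (7931 - 17284) + 9490 = -9353 + 9490 = 137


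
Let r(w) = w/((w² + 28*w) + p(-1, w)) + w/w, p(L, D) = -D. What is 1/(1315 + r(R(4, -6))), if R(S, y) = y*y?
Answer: 63/82909 ≈ 0.00075987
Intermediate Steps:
R(S, y) = y²
r(w) = 1 + w/(w² + 27*w) (r(w) = w/((w² + 28*w) - w) + w/w = w/(w² + 27*w) + 1 = 1 + w/(w² + 27*w))
1/(1315 + r(R(4, -6))) = 1/(1315 + (28 + (-6)²)/(27 + (-6)²)) = 1/(1315 + (28 + 36)/(27 + 36)) = 1/(1315 + 64/63) = 1/(82909/63) = 63/82909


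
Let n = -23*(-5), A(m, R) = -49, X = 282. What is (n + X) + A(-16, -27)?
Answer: 348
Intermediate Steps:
n = 115
(n + X) + A(-16, -27) = (115 + 282) - 49 = 397 - 49 = 348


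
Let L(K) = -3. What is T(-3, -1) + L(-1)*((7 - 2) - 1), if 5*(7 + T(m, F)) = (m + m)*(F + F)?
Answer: -83/5 ≈ -16.600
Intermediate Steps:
T(m, F) = -7 + 4*F*m/5 (T(m, F) = -7 + ((m + m)*(F + F))/5 = -7 + ((2*m)*(2*F))/5 = -7 + (4*F*m)/5 = -7 + 4*F*m/5)
T(-3, -1) + L(-1)*((7 - 2) - 1) = (-7 + (4/5)*(-1)*(-3)) - 3*((7 - 2) - 1) = (-7 + 12/5) - 3*(5 - 1) = -23/5 - 3*4 = -23/5 - 12 = -83/5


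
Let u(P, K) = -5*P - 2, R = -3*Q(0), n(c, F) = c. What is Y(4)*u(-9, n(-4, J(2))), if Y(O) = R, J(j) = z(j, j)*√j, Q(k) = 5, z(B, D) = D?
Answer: -645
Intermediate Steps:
J(j) = j^(3/2) (J(j) = j*√j = j^(3/2))
R = -15 (R = -3*5 = -15)
u(P, K) = -2 - 5*P
Y(O) = -15
Y(4)*u(-9, n(-4, J(2))) = -15*(-2 - 5*(-9)) = -15*(-2 + 45) = -15*43 = -645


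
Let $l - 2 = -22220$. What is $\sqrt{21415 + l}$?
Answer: $i \sqrt{803} \approx 28.337 i$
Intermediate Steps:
$l = -22218$ ($l = 2 - 22220 = -22218$)
$\sqrt{21415 + l} = \sqrt{21415 - 22218} = \sqrt{-803} = i \sqrt{803}$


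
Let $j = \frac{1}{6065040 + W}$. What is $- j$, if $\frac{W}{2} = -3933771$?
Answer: $\frac{1}{1802502} \approx 5.5478 \cdot 10^{-7}$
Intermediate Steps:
$W = -7867542$ ($W = 2 \left(-3933771\right) = -7867542$)
$j = - \frac{1}{1802502}$ ($j = \frac{1}{6065040 - 7867542} = \frac{1}{-1802502} = - \frac{1}{1802502} \approx -5.5478 \cdot 10^{-7}$)
$- j = \left(-1\right) \left(- \frac{1}{1802502}\right) = \frac{1}{1802502}$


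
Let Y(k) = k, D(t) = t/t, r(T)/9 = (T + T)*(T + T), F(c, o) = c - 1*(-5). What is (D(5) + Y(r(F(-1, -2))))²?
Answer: 332929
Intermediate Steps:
F(c, o) = 5 + c (F(c, o) = c + 5 = 5 + c)
r(T) = 36*T² (r(T) = 9*((T + T)*(T + T)) = 9*((2*T)*(2*T)) = 9*(4*T²) = 36*T²)
D(t) = 1
(D(5) + Y(r(F(-1, -2))))² = (1 + 36*(5 - 1)²)² = (1 + 36*4²)² = (1 + 36*16)² = (1 + 576)² = 577² = 332929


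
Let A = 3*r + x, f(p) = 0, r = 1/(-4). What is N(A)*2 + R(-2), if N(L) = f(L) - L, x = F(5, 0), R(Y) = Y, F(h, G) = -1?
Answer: 3/2 ≈ 1.5000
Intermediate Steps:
r = -¼ ≈ -0.25000
x = -1
A = -7/4 (A = 3*(-¼) - 1 = -¾ - 1 = -7/4 ≈ -1.7500)
N(L) = -L (N(L) = 0 - L = -L)
N(A)*2 + R(-2) = -1*(-7/4)*2 - 2 = (7/4)*2 - 2 = 7/2 - 2 = 3/2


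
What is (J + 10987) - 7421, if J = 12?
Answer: 3578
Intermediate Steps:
(J + 10987) - 7421 = (12 + 10987) - 7421 = 10999 - 7421 = 3578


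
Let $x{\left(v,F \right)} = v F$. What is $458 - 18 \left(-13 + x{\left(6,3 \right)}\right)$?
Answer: $368$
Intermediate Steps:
$x{\left(v,F \right)} = F v$
$458 - 18 \left(-13 + x{\left(6,3 \right)}\right) = 458 - 18 \left(-13 + 3 \cdot 6\right) = 458 - 18 \left(-13 + 18\right) = 458 - 18 \cdot 5 = 458 - 90 = 368$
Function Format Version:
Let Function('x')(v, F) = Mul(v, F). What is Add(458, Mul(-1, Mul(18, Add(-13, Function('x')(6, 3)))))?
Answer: 368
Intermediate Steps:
Function('x')(v, F) = Mul(F, v)
Add(458, Mul(-1, Mul(18, Add(-13, Function('x')(6, 3))))) = Add(458, Mul(-1, Mul(18, Add(-13, Mul(3, 6))))) = Add(458, Mul(-1, Mul(18, Add(-13, 18)))) = Add(458, Mul(-1, Mul(18, 5))) = Add(458, Mul(-1, 90)) = Add(458, -90) = 368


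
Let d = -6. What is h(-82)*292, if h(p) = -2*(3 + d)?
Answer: 1752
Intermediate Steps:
h(p) = 6 (h(p) = -2*(3 - 6) = -2*(-3) = 6)
h(-82)*292 = 6*292 = 1752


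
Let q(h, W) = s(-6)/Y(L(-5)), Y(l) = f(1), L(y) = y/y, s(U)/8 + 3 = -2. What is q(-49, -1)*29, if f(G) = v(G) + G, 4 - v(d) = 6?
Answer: 1160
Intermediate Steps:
s(U) = -40 (s(U) = -24 + 8*(-2) = -24 - 16 = -40)
v(d) = -2 (v(d) = 4 - 1*6 = 4 - 6 = -2)
L(y) = 1
f(G) = -2 + G
Y(l) = -1 (Y(l) = -2 + 1 = -1)
q(h, W) = 40 (q(h, W) = -40/(-1) = -40*(-1) = 40)
q(-49, -1)*29 = 40*29 = 1160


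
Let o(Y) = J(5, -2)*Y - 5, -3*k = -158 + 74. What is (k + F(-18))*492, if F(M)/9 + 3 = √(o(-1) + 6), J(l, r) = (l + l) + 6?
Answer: 492 + 4428*I*√15 ≈ 492.0 + 17150.0*I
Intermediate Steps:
k = 28 (k = -(-158 + 74)/3 = -⅓*(-84) = 28)
J(l, r) = 6 + 2*l (J(l, r) = 2*l + 6 = 6 + 2*l)
o(Y) = -5 + 16*Y (o(Y) = (6 + 2*5)*Y - 5 = (6 + 10)*Y - 5 = 16*Y - 5 = -5 + 16*Y)
F(M) = -27 + 9*I*√15 (F(M) = -27 + 9*√((-5 + 16*(-1)) + 6) = -27 + 9*√((-5 - 16) + 6) = -27 + 9*√(-21 + 6) = -27 + 9*√(-15) = -27 + 9*(I*√15) = -27 + 9*I*√15)
(k + F(-18))*492 = (28 + (-27 + 9*I*√15))*492 = (1 + 9*I*√15)*492 = 492 + 4428*I*√15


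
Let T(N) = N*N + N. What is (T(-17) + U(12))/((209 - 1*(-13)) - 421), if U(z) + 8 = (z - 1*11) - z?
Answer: -253/199 ≈ -1.2714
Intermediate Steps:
T(N) = N + N² (T(N) = N² + N = N + N²)
U(z) = -19 (U(z) = -8 + ((z - 1*11) - z) = -8 + ((z - 11) - z) = -8 + ((-11 + z) - z) = -8 - 11 = -19)
(T(-17) + U(12))/((209 - 1*(-13)) - 421) = (-17*(1 - 17) - 19)/((209 - 1*(-13)) - 421) = (-17*(-16) - 19)/((209 + 13) - 421) = (272 - 19)/(222 - 421) = 253/(-199) = 253*(-1/199) = -253/199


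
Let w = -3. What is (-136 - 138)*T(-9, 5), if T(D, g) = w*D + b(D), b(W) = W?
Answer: -4932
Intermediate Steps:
T(D, g) = -2*D (T(D, g) = -3*D + D = -2*D)
(-136 - 138)*T(-9, 5) = (-136 - 138)*(-2*(-9)) = -274*18 = -4932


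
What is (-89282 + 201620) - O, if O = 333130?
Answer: -220792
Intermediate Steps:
(-89282 + 201620) - O = (-89282 + 201620) - 1*333130 = 112338 - 333130 = -220792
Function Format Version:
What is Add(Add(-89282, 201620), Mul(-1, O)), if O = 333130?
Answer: -220792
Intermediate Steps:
Add(Add(-89282, 201620), Mul(-1, O)) = Add(Add(-89282, 201620), Mul(-1, 333130)) = Add(112338, -333130) = -220792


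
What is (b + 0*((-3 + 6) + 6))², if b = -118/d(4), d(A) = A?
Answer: 3481/4 ≈ 870.25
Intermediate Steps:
b = -59/2 (b = -118/4 = -118*¼ = -59/2 ≈ -29.500)
(b + 0*((-3 + 6) + 6))² = (-59/2 + 0*((-3 + 6) + 6))² = (-59/2 + 0*(3 + 6))² = (-59/2 + 0*9)² = (-59/2 + 0)² = (-59/2)² = 3481/4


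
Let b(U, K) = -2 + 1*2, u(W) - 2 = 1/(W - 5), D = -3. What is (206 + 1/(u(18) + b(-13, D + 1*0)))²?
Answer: 31080625/729 ≈ 42635.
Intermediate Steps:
u(W) = 2 + 1/(-5 + W) (u(W) = 2 + 1/(W - 5) = 2 + 1/(-5 + W))
b(U, K) = 0 (b(U, K) = -2 + 2 = 0)
(206 + 1/(u(18) + b(-13, D + 1*0)))² = (206 + 1/((-9 + 2*18)/(-5 + 18) + 0))² = (206 + 1/((-9 + 36)/13 + 0))² = (206 + 1/((1/13)*27 + 0))² = (206 + 1/(27/13 + 0))² = (206 + 1/(27/13))² = (206 + 13/27)² = (5575/27)² = 31080625/729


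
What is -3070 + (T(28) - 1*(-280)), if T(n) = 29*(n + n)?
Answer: -1166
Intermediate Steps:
T(n) = 58*n (T(n) = 29*(2*n) = 58*n)
-3070 + (T(28) - 1*(-280)) = -3070 + (58*28 - 1*(-280)) = -3070 + (1624 + 280) = -3070 + 1904 = -1166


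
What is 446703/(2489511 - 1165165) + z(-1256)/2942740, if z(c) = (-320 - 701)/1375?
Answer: 903739239447617/2679329089277500 ≈ 0.33730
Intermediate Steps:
z(c) = -1021/1375 (z(c) = -1021*1/1375 = -1021/1375)
446703/(2489511 - 1165165) + z(-1256)/2942740 = 446703/(2489511 - 1165165) - 1021/1375/2942740 = 446703/1324346 - 1021/1375*1/2942740 = 446703*(1/1324346) - 1021/4046267500 = 446703/1324346 - 1021/4046267500 = 903739239447617/2679329089277500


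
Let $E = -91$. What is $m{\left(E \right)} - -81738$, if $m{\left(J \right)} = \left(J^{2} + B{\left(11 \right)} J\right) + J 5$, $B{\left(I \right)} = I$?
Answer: $88563$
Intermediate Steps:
$m{\left(J \right)} = J^{2} + 16 J$ ($m{\left(J \right)} = \left(J^{2} + 11 J\right) + J 5 = \left(J^{2} + 11 J\right) + 5 J = J^{2} + 16 J$)
$m{\left(E \right)} - -81738 = - 91 \left(16 - 91\right) - -81738 = \left(-91\right) \left(-75\right) + 81738 = 6825 + 81738 = 88563$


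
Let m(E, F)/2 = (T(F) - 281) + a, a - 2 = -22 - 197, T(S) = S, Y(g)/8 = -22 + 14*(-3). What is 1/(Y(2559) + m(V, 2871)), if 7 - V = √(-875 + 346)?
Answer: 1/4234 ≈ 0.00023618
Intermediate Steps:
Y(g) = -512 (Y(g) = 8*(-22 + 14*(-3)) = 8*(-22 - 42) = 8*(-64) = -512)
V = 7 - 23*I (V = 7 - √(-875 + 346) = 7 - √(-529) = 7 - 23*I ≈ 7.0 - 23.0*I)
a = -217 (a = 2 + (-22 - 197) = 2 - 219 = -217)
m(E, F) = -996 + 2*F (m(E, F) = 2*((F - 281) - 217) = 2*((-281 + F) - 217) = 2*(-498 + F) = -996 + 2*F)
1/(Y(2559) + m(V, 2871)) = 1/(-512 + (-996 + 2*2871)) = 1/(-512 + (-996 + 5742)) = 1/(-512 + 4746) = 1/4234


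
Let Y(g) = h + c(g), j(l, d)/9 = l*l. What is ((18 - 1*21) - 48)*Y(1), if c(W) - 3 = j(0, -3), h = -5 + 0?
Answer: 102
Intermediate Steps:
j(l, d) = 9*l**2 (j(l, d) = 9*(l*l) = 9*l**2)
h = -5
c(W) = 3 (c(W) = 3 + 9*0**2 = 3 + 9*0 = 3 + 0 = 3)
Y(g) = -2 (Y(g) = -5 + 3 = -2)
((18 - 1*21) - 48)*Y(1) = ((18 - 1*21) - 48)*(-2) = ((18 - 21) - 48)*(-2) = (-3 - 48)*(-2) = -51*(-2) = 102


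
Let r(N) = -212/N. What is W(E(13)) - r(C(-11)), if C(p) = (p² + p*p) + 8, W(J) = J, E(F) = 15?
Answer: 1981/125 ≈ 15.848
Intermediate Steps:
C(p) = 8 + 2*p² (C(p) = (p² + p²) + 8 = 2*p² + 8 = 8 + 2*p²)
W(E(13)) - r(C(-11)) = 15 - (-212)/(8 + 2*(-11)²) = 15 - (-212)/(8 + 2*121) = 15 - (-212)/(8 + 242) = 15 - (-212)/250 = 15 - 1*(-106/125) = 15 + 106/125 = 1981/125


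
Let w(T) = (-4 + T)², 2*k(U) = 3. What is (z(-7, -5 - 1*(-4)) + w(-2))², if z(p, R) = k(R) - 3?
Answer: 4761/4 ≈ 1190.3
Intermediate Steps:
k(U) = 3/2 (k(U) = (½)*3 = 3/2)
z(p, R) = -3/2 (z(p, R) = 3/2 - 3 = -3/2)
(z(-7, -5 - 1*(-4)) + w(-2))² = (-3/2 + (-4 - 2)²)² = (-3/2 + (-6)²)² = (-3/2 + 36)² = (69/2)² = 4761/4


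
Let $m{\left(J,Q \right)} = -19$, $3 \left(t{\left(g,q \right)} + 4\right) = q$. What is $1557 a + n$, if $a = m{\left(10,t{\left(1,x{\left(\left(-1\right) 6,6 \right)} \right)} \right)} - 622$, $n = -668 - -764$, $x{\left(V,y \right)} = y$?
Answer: $-997941$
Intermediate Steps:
$n = 96$ ($n = -668 + 764 = 96$)
$t{\left(g,q \right)} = -4 + \frac{q}{3}$
$a = -641$ ($a = -19 - 622 = -641$)
$1557 a + n = 1557 \left(-641\right) + 96 = -998037 + 96 = -997941$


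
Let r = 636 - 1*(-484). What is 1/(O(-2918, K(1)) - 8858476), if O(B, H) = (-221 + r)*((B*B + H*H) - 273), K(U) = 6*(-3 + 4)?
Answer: 1/7645665337 ≈ 1.3079e-10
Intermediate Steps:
r = 1120 (r = 636 + 484 = 1120)
K(U) = 6 (K(U) = 6*1 = 6)
O(B, H) = -245427 + 899*B**2 + 899*H**2 (O(B, H) = (-221 + 1120)*((B*B + H*H) - 273) = 899*((B**2 + H**2) - 273) = 899*(-273 + B**2 + H**2) = -245427 + 899*B**2 + 899*H**2)
1/(O(-2918, K(1)) - 8858476) = 1/((-245427 + 899*(-2918)**2 + 899*6**2) - 8858476) = 1/((-245427 + 899*8514724 + 899*36) - 8858476) = 1/((-245427 + 7654736876 + 32364) - 8858476) = 1/(7654523813 - 8858476) = 1/7645665337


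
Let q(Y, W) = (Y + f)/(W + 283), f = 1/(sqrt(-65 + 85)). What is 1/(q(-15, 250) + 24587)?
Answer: 139697764960/3434745015614719 - 1066*sqrt(5)/3434745015614719 ≈ 4.0672e-5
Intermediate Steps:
f = sqrt(5)/10 (f = 1/(sqrt(20)) = 1/(2*sqrt(5)) = sqrt(5)/10 ≈ 0.22361)
q(Y, W) = (Y + sqrt(5)/10)/(283 + W) (q(Y, W) = (Y + sqrt(5)/10)/(W + 283) = (Y + sqrt(5)/10)/(283 + W))
1/(q(-15, 250) + 24587) = 1/((-15 + sqrt(5)/10)/(283 + 250) + 24587) = 1/((-15 + sqrt(5)/10)/533 + 24587) = 1/((-15/533 + sqrt(5)/5330) + 24587) = 1/(13104856/533 + sqrt(5)/5330)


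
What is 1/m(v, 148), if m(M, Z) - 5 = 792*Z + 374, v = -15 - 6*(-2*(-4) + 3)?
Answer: 1/117595 ≈ 8.5038e-6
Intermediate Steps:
v = -81 (v = -15 - 6*(8 + 3) = -15 - 6*11 = -15 - 66 = -81)
m(M, Z) = 379 + 792*Z (m(M, Z) = 5 + (792*Z + 374) = 5 + (374 + 792*Z) = 379 + 792*Z)
1/m(v, 148) = 1/(379 + 792*148) = 1/(379 + 117216) = 1/117595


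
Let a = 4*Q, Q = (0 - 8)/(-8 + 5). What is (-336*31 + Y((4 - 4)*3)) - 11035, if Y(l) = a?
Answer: -64321/3 ≈ -21440.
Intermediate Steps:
Q = 8/3 (Q = -8/(-3) = -8*(-⅓) = 8/3 ≈ 2.6667)
a = 32/3 (a = 4*(8/3) = 32/3 ≈ 10.667)
Y(l) = 32/3
(-336*31 + Y((4 - 4)*3)) - 11035 = (-336*31 + 32/3) - 11035 = (-10416 + 32/3) - 11035 = -31216/3 - 11035 = -64321/3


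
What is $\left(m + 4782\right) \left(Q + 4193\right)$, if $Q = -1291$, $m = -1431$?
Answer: $9724602$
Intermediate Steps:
$\left(m + 4782\right) \left(Q + 4193\right) = \left(-1431 + 4782\right) \left(-1291 + 4193\right) = 3351 \cdot 2902 = 9724602$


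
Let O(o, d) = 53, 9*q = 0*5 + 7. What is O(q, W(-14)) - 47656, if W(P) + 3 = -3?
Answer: -47603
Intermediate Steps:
W(P) = -6 (W(P) = -3 - 3 = -6)
q = 7/9 (q = (0*5 + 7)/9 = (0 + 7)/9 = (⅑)*7 = 7/9 ≈ 0.77778)
O(q, W(-14)) - 47656 = 53 - 47656 = -47603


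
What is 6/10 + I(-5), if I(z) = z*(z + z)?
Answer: 253/5 ≈ 50.600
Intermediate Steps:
I(z) = 2*z² (I(z) = z*(2*z) = 2*z²)
6/10 + I(-5) = 6/10 + 2*(-5)² = 6*(⅒) + 2*25 = ⅗ + 50 = 253/5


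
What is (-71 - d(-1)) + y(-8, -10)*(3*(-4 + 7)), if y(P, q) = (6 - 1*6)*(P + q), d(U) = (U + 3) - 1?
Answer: -72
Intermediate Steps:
d(U) = 2 + U (d(U) = (3 + U) - 1 = 2 + U)
y(P, q) = 0 (y(P, q) = (6 - 6)*(P + q) = 0*(P + q) = 0)
(-71 - d(-1)) + y(-8, -10)*(3*(-4 + 7)) = (-71 - (2 - 1)) + 0*(3*(-4 + 7)) = (-71 - 1*1) + 0*(3*3) = (-71 - 1) + 0*9 = -72 + 0 = -72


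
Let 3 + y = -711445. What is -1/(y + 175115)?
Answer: 1/536333 ≈ 1.8645e-6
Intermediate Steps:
y = -711448 (y = -3 - 711445 = -711448)
-1/(y + 175115) = -1/(-711448 + 175115) = -1/(-536333) = -1*(-1/536333) = 1/536333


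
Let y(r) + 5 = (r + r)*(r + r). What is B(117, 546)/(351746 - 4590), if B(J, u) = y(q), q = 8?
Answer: 251/347156 ≈ 0.00072302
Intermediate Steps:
y(r) = -5 + 4*r**2 (y(r) = -5 + (r + r)*(r + r) = -5 + (2*r)*(2*r) = -5 + 4*r**2)
B(J, u) = 251 (B(J, u) = -5 + 4*8**2 = -5 + 4*64 = -5 + 256 = 251)
B(117, 546)/(351746 - 4590) = 251/(351746 - 4590) = 251/347156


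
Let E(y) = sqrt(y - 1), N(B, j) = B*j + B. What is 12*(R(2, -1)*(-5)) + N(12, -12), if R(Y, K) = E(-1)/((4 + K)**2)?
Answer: -132 - 20*I*sqrt(2)/3 ≈ -132.0 - 9.4281*I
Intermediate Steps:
N(B, j) = B + B*j
E(y) = sqrt(-1 + y)
R(Y, K) = I*sqrt(2)/(4 + K)**2 (R(Y, K) = sqrt(-1 - 1)/((4 + K)**2) = sqrt(-2)/(4 + K)**2 = (I*sqrt(2))/(4 + K)**2 = I*sqrt(2)/(4 + K)**2)
12*(R(2, -1)*(-5)) + N(12, -12) = 12*((I*sqrt(2)/(4 - 1)**2)*(-5)) + 12*(1 - 12) = 12*((I*sqrt(2)/3**2)*(-5)) + 12*(-11) = 12*((I*sqrt(2)*(1/9))*(-5)) - 132 = 12*((I*sqrt(2)/9)*(-5)) - 132 = 12*(-5*I*sqrt(2)/9) - 132 = -20*I*sqrt(2)/3 - 132 = -132 - 20*I*sqrt(2)/3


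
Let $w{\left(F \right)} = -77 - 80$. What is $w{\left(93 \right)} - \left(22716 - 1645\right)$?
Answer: $-21228$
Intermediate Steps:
$w{\left(F \right)} = -157$
$w{\left(93 \right)} - \left(22716 - 1645\right) = -157 - \left(22716 - 1645\right) = -157 - 21071 = -21228$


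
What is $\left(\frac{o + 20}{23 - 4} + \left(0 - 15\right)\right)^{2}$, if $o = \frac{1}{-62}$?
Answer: $\frac{269977761}{1387684} \approx 194.55$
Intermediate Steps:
$o = - \frac{1}{62} \approx -0.016129$
$\left(\frac{o + 20}{23 - 4} + \left(0 - 15\right)\right)^{2} = \left(\frac{- \frac{1}{62} + 20}{23 - 4} + \left(0 - 15\right)\right)^{2} = \left(\frac{1239}{62 \cdot 19} + \left(0 - 15\right)\right)^{2} = \left(\frac{1239}{62} \cdot \frac{1}{19} - 15\right)^{2} = \left(\frac{1239}{1178} - 15\right)^{2} = \left(- \frac{16431}{1178}\right)^{2} = \frac{269977761}{1387684}$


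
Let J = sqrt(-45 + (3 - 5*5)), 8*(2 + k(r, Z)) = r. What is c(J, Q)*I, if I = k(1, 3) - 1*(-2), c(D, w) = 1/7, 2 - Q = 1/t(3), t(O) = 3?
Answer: 1/56 ≈ 0.017857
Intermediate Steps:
Q = 5/3 (Q = 2 - 1/3 = 5/3 ≈ 1.6667)
k(r, Z) = -2 + r/8
J = I*sqrt(67) (J = sqrt(-45 + (3 - 25)) = sqrt(-45 - 22) = sqrt(-67) = I*sqrt(67) ≈ 8.1853*I)
c(D, w) = 1/7
I = 1/8 (I = (-2 + (1/8)*1) - 1*(-2) = (-2 + 1/8) + 2 = -15/8 + 2 = 1/8 ≈ 0.12500)
c(J, Q)*I = (1/7)*(1/8) = 1/56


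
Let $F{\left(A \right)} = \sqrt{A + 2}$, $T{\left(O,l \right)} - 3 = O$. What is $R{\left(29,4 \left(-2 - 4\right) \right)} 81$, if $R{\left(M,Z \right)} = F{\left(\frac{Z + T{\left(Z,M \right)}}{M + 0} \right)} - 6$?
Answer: $-486 + \frac{81 \sqrt{377}}{29} \approx -431.77$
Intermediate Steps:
$T{\left(O,l \right)} = 3 + O$
$F{\left(A \right)} = \sqrt{2 + A}$
$R{\left(M,Z \right)} = -6 + \sqrt{2 + \frac{3 + 2 Z}{M}}$ ($R{\left(M,Z \right)} = \sqrt{2 + \frac{Z + \left(3 + Z\right)}{M + 0}} - 6 = \sqrt{2 + \frac{3 + 2 Z}{M}} - 6 = -6 + \sqrt{2 + \frac{3 + 2 Z}{M}}$)
$R{\left(29,4 \left(-2 - 4\right) \right)} 81 = \left(-6 + \sqrt{\frac{3 + 2 \cdot 29 + 2 \cdot 4 \left(-2 - 4\right)}{29}}\right) 81 = \left(-6 + \sqrt{\frac{3 + 58 + 2 \cdot 4 \left(-2 - 4\right)}{29}}\right) 81 = \left(-6 + \sqrt{\frac{3 + 58 + 2 \cdot 4 \left(-6\right)}{29}}\right) 81 = \left(-6 + \sqrt{\frac{3 + 58 + 2 \left(-24\right)}{29}}\right) 81 = \left(-6 + \sqrt{\frac{3 + 58 - 48}{29}}\right) 81 = \left(-6 + \sqrt{\frac{1}{29} \cdot 13}\right) 81 = \left(-6 + \sqrt{\frac{13}{29}}\right) 81 = \left(-6 + \frac{\sqrt{377}}{29}\right) 81 = -486 + \frac{81 \sqrt{377}}{29}$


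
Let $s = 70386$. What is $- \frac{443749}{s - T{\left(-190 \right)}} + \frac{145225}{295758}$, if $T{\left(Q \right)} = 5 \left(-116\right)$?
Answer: $- \frac{30234069848}{5247190557} \approx -5.762$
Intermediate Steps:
$T{\left(Q \right)} = -580$
$- \frac{443749}{s - T{\left(-190 \right)}} + \frac{145225}{295758} = - \frac{443749}{70386 - -580} + \frac{145225}{295758} = - \frac{443749}{70386 + 580} + 145225 \cdot \frac{1}{295758} = - \frac{443749}{70966} + \frac{145225}{295758} = - \frac{30234069848}{5247190557}$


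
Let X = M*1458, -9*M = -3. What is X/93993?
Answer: 162/31331 ≈ 0.0051706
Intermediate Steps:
M = ⅓ (M = -⅑*(-3) = ⅓ ≈ 0.33333)
X = 486 (X = (⅓)*1458 = 486)
X/93993 = 486/93993 = 486*(1/93993) = 162/31331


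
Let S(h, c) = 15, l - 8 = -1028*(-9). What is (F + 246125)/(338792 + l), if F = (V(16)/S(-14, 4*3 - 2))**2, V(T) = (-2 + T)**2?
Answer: 55416541/78311700 ≈ 0.70764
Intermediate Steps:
l = 9260 (l = 8 - 1028*(-9) = 8 + 9252 = 9260)
F = 38416/225 (F = ((-2 + 16)**2/15)**2 = (14**2*(1/15))**2 = (196*(1/15))**2 = (196/15)**2 = 38416/225 ≈ 170.74)
(F + 246125)/(338792 + l) = (38416/225 + 246125)/(338792 + 9260) = (55416541/225)/348052 = (55416541/225)*(1/348052) = 55416541/78311700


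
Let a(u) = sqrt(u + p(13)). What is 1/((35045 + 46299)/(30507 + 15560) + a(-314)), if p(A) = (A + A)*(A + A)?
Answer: -1873637024/380804073341 + 2122168489*sqrt(362)/761608146682 ≈ 0.048095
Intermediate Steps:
p(A) = 4*A**2 (p(A) = (2*A)*(2*A) = 4*A**2)
a(u) = sqrt(676 + u) (a(u) = sqrt(u + 4*13**2) = sqrt(u + 4*169) = sqrt(u + 676) = sqrt(676 + u))
1/((35045 + 46299)/(30507 + 15560) + a(-314)) = 1/((35045 + 46299)/(30507 + 15560) + sqrt(676 - 314)) = 1/(81344/46067 + sqrt(362))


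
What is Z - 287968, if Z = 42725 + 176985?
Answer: -68258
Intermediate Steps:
Z = 219710
Z - 287968 = 219710 - 287968 = -68258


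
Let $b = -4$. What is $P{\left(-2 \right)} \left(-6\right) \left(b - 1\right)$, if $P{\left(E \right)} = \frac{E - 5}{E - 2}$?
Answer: $\frac{105}{2} \approx 52.5$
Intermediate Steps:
$P{\left(E \right)} = \frac{-5 + E}{-2 + E}$
$P{\left(-2 \right)} \left(-6\right) \left(b - 1\right) = \frac{-5 - 2}{-2 - 2} \left(-6\right) \left(-4 - 1\right) = \frac{1}{-4} \left(-7\right) \left(-6\right) \left(-4 - 1\right) = \left(- \frac{1}{4}\right) \left(-7\right) \left(-6\right) \left(-5\right) = \frac{7}{4} \left(-6\right) \left(-5\right) = \left(- \frac{21}{2}\right) \left(-5\right) = \frac{105}{2}$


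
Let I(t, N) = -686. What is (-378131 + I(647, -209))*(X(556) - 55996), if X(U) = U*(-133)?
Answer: 49224996248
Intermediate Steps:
X(U) = -133*U
(-378131 + I(647, -209))*(X(556) - 55996) = (-378131 - 686)*(-133*556 - 55996) = -378817*(-73948 - 55996) = -378817*(-129944) = 49224996248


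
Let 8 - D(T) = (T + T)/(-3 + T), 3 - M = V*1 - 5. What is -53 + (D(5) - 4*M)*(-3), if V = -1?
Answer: 46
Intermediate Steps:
M = 9 (M = 3 - (-1*1 - 5) = 3 - (-1 - 5) = 3 - 1*(-6) = 3 + 6 = 9)
D(T) = 8 - 2*T/(-3 + T) (D(T) = 8 - (T + T)/(-3 + T) = 8 - 2*T/(-3 + T))
-53 + (D(5) - 4*M)*(-3) = -53 + (6*(-4 + 5)/(-3 + 5) - 4*9)*(-3) = -53 + (6*1/2 - 36)*(-3) = -53 + (6*(½)*1 - 36)*(-3) = -53 + (3 - 36)*(-3) = -53 - 33*(-3) = -53 + 99 = 46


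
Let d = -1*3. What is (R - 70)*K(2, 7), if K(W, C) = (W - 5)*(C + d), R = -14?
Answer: 1008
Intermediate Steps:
d = -3
K(W, C) = (-5 + W)*(-3 + C) (K(W, C) = (W - 5)*(C - 3) = (-5 + W)*(-3 + C))
(R - 70)*K(2, 7) = (-14 - 70)*(15 - 5*7 - 3*2 + 7*2) = -84*(15 - 35 - 6 + 14) = -84*(-12) = 1008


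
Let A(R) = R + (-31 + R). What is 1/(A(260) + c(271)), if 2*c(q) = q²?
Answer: 2/74419 ≈ 2.6875e-5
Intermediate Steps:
A(R) = -31 + 2*R
c(q) = q²/2
1/(A(260) + c(271)) = 1/((-31 + 2*260) + (½)*271²) = 1/((-31 + 520) + (½)*73441) = 1/(489 + 73441/2) = 1/(74419/2) = 2/74419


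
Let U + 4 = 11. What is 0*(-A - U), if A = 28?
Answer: 0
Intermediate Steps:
U = 7 (U = -4 + 11 = 7)
0*(-A - U) = 0*(-1*28 - 1*7) = 0*(-28 - 7) = 0*(-35) = 0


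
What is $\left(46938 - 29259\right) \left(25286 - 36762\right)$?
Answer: $-202884204$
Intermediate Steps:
$\left(46938 - 29259\right) \left(25286 - 36762\right) = 17679 \left(25286 - 36762\right) = 17679 \left(-11476\right) = -202884204$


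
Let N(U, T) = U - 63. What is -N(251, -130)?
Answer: -188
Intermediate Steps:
N(U, T) = -63 + U
-N(251, -130) = -(-63 + 251) = -1*188 = -188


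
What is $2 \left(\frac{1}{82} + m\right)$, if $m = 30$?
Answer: $\frac{2461}{41} \approx 60.024$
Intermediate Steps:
$2 \left(\frac{1}{82} + m\right) = 2 \left(\frac{1}{82} + 30\right) = 2 \cdot \frac{2461}{82} = \frac{2461}{41}$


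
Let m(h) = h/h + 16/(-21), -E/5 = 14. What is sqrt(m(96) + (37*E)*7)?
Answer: 5*I*sqrt(319809)/21 ≈ 134.65*I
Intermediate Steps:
E = -70 (E = -5*14 = -70)
m(h) = 5/21 (m(h) = 1 + 16*(-1/21) = 1 - 16/21 = 5/21)
sqrt(m(96) + (37*E)*7) = sqrt(5/21 + (37*(-70))*7) = sqrt(5/21 - 2590*7) = sqrt(5/21 - 18130) = sqrt(-380725/21) = 5*I*sqrt(319809)/21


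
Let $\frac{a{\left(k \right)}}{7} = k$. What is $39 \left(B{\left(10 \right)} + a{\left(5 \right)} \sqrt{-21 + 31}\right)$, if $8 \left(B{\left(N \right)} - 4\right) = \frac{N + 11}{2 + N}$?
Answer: $\frac{5265}{32} + 1365 \sqrt{10} \approx 4481.0$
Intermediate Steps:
$a{\left(k \right)} = 7 k$
$B{\left(N \right)} = 4 + \frac{11 + N}{8 \left(2 + N\right)}$ ($B{\left(N \right)} = 4 + \frac{\left(N + 11\right) \frac{1}{2 + N}}{8} = 4 + \frac{\left(11 + N\right) \frac{1}{2 + N}}{8} = 4 + \frac{\frac{1}{2 + N} \left(11 + N\right)}{8} = 4 + \frac{11 + N}{8 \left(2 + N\right)}$)
$39 \left(B{\left(10 \right)} + a{\left(5 \right)} \sqrt{-21 + 31}\right) = 39 \left(\frac{3 \left(25 + 11 \cdot 10\right)}{8 \left(2 + 10\right)} + 7 \cdot 5 \sqrt{-21 + 31}\right) = 39 \left(\frac{3 \left(25 + 110\right)}{8 \cdot 12} + 35 \sqrt{10}\right) = 39 \left(\frac{3}{8} \cdot \frac{1}{12} \cdot 135 + 35 \sqrt{10}\right) = 39 \left(\frac{135}{32} + 35 \sqrt{10}\right) = \frac{5265}{32} + 1365 \sqrt{10}$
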